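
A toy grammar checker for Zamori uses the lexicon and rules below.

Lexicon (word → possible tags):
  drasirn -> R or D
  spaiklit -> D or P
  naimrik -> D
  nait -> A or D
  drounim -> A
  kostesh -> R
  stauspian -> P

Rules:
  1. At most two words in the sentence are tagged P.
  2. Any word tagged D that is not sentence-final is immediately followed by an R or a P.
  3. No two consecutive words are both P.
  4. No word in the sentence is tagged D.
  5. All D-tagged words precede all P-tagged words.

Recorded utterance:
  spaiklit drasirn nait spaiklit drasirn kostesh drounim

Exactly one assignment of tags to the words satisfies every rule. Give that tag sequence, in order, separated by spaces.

Candidates per position — 1:spaiklit {D,P}; 2:drasirn {R,D}; 3:nait {A,D}; 4:spaiklit {D,P}; 5:drasirn {R,D}; 6:kostesh {R}; 7:drounim {A}.
Position 1: tagging it D would leave rule 4 unsatisfiable, so it must be P.
Position 2: tagging it D would leave rule 2 unsatisfiable, so it must be R.
Position 3: tagging it D would leave rule 4 unsatisfiable, so it must be A.
Position 4: tagging it D would leave rule 4 unsatisfiable, so it must be P.
Position 5: tagging it D would leave rule 4 unsatisfiable, so it must be R.
That leaves exactly one tagging: P R A P R R A.
Check: rule 1 satisfied; rule 2 satisfied; rule 3 satisfied; rule 4 satisfied; rule 5 satisfied.

P R A P R R A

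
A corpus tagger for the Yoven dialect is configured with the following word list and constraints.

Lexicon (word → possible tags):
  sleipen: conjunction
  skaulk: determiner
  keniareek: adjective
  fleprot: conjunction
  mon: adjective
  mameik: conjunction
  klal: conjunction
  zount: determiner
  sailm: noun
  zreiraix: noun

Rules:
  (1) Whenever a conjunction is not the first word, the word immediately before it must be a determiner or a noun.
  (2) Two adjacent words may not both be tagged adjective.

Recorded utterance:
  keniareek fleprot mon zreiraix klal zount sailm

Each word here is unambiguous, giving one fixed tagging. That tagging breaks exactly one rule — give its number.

Fixed tagging: adjective conjunction adjective noun conjunction determiner noun.
Applying the rules: R1 violated, R2 holds.
Only rule 1 fails.

1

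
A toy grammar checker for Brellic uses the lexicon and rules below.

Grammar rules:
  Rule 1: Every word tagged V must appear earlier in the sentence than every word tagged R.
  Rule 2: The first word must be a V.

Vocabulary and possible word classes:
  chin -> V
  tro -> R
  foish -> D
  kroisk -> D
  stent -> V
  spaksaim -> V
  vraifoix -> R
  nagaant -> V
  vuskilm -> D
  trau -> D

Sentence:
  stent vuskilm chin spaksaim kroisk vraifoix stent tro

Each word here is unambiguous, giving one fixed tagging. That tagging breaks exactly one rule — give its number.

Fixed tagging: V D V V D R V R.
Rule check: R1 ✗, R2 ✓.
Only rule 1 fails.

1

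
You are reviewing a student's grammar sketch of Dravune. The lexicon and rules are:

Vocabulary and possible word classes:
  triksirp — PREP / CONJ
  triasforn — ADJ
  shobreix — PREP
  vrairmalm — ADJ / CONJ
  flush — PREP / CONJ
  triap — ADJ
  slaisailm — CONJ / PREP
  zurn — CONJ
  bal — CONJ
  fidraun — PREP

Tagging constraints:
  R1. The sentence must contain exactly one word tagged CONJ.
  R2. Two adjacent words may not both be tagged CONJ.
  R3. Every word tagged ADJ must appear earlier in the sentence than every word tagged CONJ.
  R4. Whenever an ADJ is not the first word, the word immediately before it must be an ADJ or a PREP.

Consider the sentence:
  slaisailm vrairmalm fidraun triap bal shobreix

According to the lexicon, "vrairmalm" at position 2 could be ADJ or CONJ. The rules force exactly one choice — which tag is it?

ADJ

Candidates per position — 1:slaisailm {CONJ,PREP}; 2:vrairmalm {ADJ,CONJ}; 3:fidraun {PREP}; 4:triap {ADJ}; 5:bal {CONJ}; 6:shobreix {PREP}.
At position 1, choosing CONJ makes rule 1 impossible to satisfy; hence PREP.
At position 2, choosing CONJ makes rule 1 impossible to satisfy; hence ADJ.
So the tagging must be: PREP ADJ PREP ADJ CONJ PREP.
Check: rule 1 satisfied; rule 2 satisfied; rule 3 satisfied; rule 4 satisfied.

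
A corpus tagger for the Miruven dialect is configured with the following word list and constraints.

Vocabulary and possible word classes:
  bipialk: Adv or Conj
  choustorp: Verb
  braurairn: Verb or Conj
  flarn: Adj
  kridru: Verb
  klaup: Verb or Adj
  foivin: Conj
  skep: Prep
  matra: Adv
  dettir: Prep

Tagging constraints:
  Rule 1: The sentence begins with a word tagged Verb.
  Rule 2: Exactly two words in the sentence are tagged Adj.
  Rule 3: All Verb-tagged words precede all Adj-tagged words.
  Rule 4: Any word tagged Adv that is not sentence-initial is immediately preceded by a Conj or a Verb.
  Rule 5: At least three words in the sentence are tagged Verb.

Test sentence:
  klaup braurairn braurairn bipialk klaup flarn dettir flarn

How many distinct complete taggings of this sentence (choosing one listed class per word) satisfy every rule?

6

Candidates per position — 1:klaup {Verb,Adj}; 2:braurairn {Verb,Conj}; 3:braurairn {Verb,Conj}; 4:bipialk {Adv,Conj}; 5:klaup {Verb,Adj}; 6:flarn {Adj}; 7:dettir {Prep}; 8:flarn {Adj}.
There are 32 candidate sequences in total.
Checking each against the rules leaves 6 sequences.
Count = 6.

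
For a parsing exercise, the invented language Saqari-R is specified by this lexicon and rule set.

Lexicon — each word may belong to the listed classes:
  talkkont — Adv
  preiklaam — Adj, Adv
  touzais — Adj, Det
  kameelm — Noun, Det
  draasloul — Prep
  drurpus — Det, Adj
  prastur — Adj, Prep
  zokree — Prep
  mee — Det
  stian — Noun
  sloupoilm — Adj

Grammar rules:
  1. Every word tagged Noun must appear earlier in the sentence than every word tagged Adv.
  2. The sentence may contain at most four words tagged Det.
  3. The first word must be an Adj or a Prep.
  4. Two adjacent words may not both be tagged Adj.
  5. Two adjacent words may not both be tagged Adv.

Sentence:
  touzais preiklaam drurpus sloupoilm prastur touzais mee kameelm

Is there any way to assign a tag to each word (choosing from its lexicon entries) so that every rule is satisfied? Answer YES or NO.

Candidates per position — 1:touzais {Adj,Det}; 2:preiklaam {Adj,Adv}; 3:drurpus {Det,Adj}; 4:sloupoilm {Adj}; 5:prastur {Adj,Prep}; 6:touzais {Adj,Det}; 7:mee {Det}; 8:kameelm {Noun,Det}.
One satisfying assignment: Adj Adv Det Adj Prep Det Det Det.
Verifying each rule — rule 1 satisfied; rule 2 satisfied; rule 3 satisfied; rule 4 satisfied; rule 5 satisfied.

YES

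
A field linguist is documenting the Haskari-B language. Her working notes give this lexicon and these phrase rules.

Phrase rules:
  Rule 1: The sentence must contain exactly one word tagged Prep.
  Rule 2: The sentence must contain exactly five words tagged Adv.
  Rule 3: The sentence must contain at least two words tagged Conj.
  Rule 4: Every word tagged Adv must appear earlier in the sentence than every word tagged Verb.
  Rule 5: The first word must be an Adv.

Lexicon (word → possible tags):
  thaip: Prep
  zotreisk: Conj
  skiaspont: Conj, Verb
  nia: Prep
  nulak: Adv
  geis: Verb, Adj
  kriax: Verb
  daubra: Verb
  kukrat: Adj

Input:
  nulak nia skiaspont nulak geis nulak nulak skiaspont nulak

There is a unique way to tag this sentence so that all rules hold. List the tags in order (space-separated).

Adv Prep Conj Adv Adj Adv Adv Conj Adv

Candidates per position — 1:nulak {Adv}; 2:nia {Prep}; 3:skiaspont {Conj,Verb}; 4:nulak {Adv}; 5:geis {Verb,Adj}; 6:nulak {Adv}; 7:nulak {Adv}; 8:skiaspont {Conj,Verb}; 9:nulak {Adv}.
If word 3 were Verb, no tagging could satisfy rule 3; so word 3 is Conj.
If word 5 were Verb, no tagging could satisfy rule 4; so word 5 is Adj.
If word 8 were Verb, no tagging could satisfy rule 3; so word 8 is Conj.
That leaves exactly one tagging: Adv Prep Conj Adv Adj Adv Adv Conj Adv.
Verifying each rule — rule 1 satisfied; rule 2 satisfied; rule 3 satisfied; rule 4 satisfied; rule 5 satisfied.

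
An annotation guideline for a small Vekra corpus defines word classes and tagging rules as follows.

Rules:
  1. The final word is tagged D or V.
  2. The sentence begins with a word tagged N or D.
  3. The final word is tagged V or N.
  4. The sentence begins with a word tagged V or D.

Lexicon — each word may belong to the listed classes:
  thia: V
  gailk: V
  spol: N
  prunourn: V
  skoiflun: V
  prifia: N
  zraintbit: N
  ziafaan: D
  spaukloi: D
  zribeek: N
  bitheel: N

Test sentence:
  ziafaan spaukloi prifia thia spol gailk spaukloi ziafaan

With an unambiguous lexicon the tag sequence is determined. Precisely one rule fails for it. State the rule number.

Fixed tagging: D D N V N V D D.
Checking each rule: R1 ok, R2 ok, R3 fails, R4 ok.
Only rule 3 fails.

3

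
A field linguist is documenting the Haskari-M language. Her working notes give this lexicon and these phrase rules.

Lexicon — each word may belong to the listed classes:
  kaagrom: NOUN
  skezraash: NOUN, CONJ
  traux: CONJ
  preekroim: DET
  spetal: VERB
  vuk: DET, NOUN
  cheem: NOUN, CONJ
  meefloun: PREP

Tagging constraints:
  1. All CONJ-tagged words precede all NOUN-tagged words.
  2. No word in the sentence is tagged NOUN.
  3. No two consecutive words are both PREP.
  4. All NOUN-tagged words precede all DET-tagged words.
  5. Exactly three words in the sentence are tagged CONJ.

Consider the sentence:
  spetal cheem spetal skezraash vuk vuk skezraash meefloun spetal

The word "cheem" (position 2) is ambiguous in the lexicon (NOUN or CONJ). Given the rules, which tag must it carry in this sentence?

Candidates per position — 1:spetal {VERB}; 2:cheem {NOUN,CONJ}; 3:spetal {VERB}; 4:skezraash {NOUN,CONJ}; 5:vuk {DET,NOUN}; 6:vuk {DET,NOUN}; 7:skezraash {NOUN,CONJ}; 8:meefloun {PREP}; 9:spetal {VERB}.
If word 2 were NOUN, no tagging could satisfy rule 2; so word 2 is CONJ.
If word 4 were NOUN, no tagging could satisfy rule 2; so word 4 is CONJ.
If word 5 were NOUN, no tagging could satisfy rule 2; so word 5 is DET.
If word 6 were NOUN, no tagging could satisfy rule 2; so word 6 is DET.
If word 7 were NOUN, no tagging could satisfy rule 2; so word 7 is CONJ.
The unique satisfying tagging is: VERB CONJ VERB CONJ DET DET CONJ PREP VERB.
Verifying each rule — rule 1 holds; rule 2 holds; rule 3 holds; rule 4 holds; rule 5 holds.

CONJ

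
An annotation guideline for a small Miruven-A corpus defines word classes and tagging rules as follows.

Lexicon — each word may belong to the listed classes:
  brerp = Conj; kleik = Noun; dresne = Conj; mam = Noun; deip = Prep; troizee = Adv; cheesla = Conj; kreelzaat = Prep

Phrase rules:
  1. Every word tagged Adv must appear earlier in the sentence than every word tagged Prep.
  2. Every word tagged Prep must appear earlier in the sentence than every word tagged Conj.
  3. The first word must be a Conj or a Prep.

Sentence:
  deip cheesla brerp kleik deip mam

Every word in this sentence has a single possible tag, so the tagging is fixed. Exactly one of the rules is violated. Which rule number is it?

2

Fixed tagging: Prep Conj Conj Noun Prep Noun.
Checking each rule: R1 pass, R2 fail, R3 pass.
Only rule 2 fails.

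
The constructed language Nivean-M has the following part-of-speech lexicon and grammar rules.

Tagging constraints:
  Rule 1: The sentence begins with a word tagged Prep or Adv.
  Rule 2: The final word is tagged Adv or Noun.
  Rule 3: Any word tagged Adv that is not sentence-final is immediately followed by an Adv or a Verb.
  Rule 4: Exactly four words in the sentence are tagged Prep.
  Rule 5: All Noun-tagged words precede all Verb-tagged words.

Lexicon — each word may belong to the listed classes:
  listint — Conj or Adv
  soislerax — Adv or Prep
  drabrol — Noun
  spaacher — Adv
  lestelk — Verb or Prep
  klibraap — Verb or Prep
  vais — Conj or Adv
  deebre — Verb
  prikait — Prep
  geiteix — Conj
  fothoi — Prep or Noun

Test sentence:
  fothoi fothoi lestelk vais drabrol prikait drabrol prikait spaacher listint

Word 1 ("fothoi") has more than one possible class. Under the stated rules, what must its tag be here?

Candidates per position — 1:fothoi {Prep,Noun}; 2:fothoi {Prep,Noun}; 3:lestelk {Verb,Prep}; 4:vais {Conj,Adv}; 5:drabrol {Noun}; 6:prikait {Prep}; 7:drabrol {Noun}; 8:prikait {Prep}; 9:spaacher {Adv}; 10:listint {Conj,Adv}.
Position 1: Noun is ruled out by rule 1; that leaves Prep.
Position 3: Verb is ruled out by rule 5; that leaves Prep.
Position 4: Adv is ruled out by rule 3; that leaves Conj.
Position 10: Conj is ruled out by rule 2; that leaves Adv.
Position 2: Prep is ruled out by rule 4; that leaves Noun.
That leaves exactly one tagging: Prep Noun Prep Conj Noun Prep Noun Prep Adv Adv.
Verifying each rule — rule 1 ok; rule 2 ok; rule 3 ok; rule 4 ok; rule 5 ok.

Prep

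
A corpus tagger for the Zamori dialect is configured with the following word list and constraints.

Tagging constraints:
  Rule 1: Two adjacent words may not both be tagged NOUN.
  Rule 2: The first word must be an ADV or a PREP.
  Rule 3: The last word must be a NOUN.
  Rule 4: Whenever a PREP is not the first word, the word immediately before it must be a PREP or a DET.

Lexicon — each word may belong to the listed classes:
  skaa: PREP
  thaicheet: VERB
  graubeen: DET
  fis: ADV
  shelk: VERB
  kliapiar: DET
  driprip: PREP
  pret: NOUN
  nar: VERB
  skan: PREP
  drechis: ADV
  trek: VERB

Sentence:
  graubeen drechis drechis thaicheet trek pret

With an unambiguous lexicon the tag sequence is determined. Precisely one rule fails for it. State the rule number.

2

Fixed tagging: DET ADV ADV VERB VERB NOUN.
Rule check: R1 holds, R2 violated, R3 holds, R4 holds.
Only rule 2 fails.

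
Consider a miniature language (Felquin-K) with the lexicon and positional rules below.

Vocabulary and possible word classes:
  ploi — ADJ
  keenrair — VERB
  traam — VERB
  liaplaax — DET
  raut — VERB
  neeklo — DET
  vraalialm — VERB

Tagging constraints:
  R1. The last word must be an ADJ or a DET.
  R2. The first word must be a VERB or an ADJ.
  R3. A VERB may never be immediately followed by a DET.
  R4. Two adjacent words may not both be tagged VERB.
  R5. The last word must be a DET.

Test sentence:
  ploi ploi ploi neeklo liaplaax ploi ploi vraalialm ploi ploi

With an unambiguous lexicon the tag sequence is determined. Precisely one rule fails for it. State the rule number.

5

Fixed tagging: ADJ ADJ ADJ DET DET ADJ ADJ VERB ADJ ADJ.
Applying the rules: R1 ok, R2 ok, R3 ok, R4 ok, R5 fails.
Only rule 5 fails.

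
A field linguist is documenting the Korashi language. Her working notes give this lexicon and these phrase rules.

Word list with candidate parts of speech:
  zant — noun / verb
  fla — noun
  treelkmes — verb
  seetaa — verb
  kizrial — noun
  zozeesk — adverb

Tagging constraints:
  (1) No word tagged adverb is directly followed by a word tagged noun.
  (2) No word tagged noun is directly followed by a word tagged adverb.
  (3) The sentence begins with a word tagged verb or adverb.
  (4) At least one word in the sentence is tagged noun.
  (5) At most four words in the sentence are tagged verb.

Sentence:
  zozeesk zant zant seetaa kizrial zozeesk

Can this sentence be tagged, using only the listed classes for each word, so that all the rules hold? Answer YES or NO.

Candidates per position — 1:zozeesk {adverb}; 2:zant {noun,verb}; 3:zant {noun,verb}; 4:seetaa {verb}; 5:kizrial {noun}; 6:zozeesk {adverb}.
Rule 2 cannot be satisfied by any choice of tags from the lexicon.
So there is no consistent tagging.

NO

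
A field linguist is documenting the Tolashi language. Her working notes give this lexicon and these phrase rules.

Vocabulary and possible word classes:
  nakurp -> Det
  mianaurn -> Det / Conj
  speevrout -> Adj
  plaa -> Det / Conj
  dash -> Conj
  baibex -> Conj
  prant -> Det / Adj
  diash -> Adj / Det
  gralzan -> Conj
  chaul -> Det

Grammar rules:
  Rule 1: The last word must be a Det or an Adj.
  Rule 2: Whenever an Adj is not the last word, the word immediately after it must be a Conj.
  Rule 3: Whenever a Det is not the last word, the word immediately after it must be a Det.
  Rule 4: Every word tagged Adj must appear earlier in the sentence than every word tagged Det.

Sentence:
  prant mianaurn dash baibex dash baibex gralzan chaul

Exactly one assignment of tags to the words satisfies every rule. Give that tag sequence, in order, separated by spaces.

Adj Conj Conj Conj Conj Conj Conj Det

Candidates per position — 1:prant {Det,Adj}; 2:mianaurn {Det,Conj}; 3:dash {Conj}; 4:baibex {Conj}; 5:dash {Conj}; 6:baibex {Conj}; 7:gralzan {Conj}; 8:chaul {Det}.
Position 1: tagging it Det would leave rule 3 unsatisfiable, so it must be Adj.
Position 2: tagging it Det would leave rule 2 unsatisfiable, so it must be Conj.
So the tagging must be: Adj Conj Conj Conj Conj Conj Conj Det.
Verifying each rule — rule 1 ok; rule 2 ok; rule 3 ok; rule 4 ok.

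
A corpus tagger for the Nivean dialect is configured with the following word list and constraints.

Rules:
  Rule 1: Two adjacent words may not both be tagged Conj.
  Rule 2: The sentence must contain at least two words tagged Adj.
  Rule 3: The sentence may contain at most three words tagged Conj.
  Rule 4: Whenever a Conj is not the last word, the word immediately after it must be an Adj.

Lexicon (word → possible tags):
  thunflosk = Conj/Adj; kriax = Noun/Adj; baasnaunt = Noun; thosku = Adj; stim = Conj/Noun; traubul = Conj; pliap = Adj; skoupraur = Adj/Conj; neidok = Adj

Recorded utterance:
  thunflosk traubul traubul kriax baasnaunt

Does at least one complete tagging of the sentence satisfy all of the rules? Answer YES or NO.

Candidates per position — 1:thunflosk {Conj,Adj}; 2:traubul {Conj}; 3:traubul {Conj}; 4:kriax {Noun,Adj}; 5:baasnaunt {Noun}.
Rule 1 cannot be satisfied by any choice of tags from the lexicon.
So there is no consistent tagging.

NO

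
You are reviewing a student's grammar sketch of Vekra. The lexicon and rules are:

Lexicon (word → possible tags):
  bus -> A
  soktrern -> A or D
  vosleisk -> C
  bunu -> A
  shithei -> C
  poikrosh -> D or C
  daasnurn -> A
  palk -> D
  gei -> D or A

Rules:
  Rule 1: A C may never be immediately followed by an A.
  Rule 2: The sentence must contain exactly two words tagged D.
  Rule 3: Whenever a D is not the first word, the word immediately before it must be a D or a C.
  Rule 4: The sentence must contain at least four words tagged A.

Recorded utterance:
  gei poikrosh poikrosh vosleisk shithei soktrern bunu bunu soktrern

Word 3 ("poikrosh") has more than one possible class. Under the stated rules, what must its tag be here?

D

Candidates per position — 1:gei {D,A}; 2:poikrosh {D,C}; 3:poikrosh {D,C}; 4:vosleisk {C}; 5:shithei {C}; 6:soktrern {A,D}; 7:bunu {A}; 8:bunu {A}; 9:soktrern {A,D}.
Word 6 cannot be A — rule 1 would then fail for every completion. It is D.
Word 9 cannot be D — rule 3 would then fail for every completion. It is A.
Word 1 cannot be D — rule 4 would then fail for every completion. It is A.
Word 2 cannot be D — rule 3 would then fail for every completion. It is C.
Word 3 cannot be C — rule 2 would then fail for every completion. It is D.
That leaves exactly one tagging: A C D C C D A A A.
Checking: rule 1 satisfied; rule 2 satisfied; rule 3 satisfied; rule 4 satisfied.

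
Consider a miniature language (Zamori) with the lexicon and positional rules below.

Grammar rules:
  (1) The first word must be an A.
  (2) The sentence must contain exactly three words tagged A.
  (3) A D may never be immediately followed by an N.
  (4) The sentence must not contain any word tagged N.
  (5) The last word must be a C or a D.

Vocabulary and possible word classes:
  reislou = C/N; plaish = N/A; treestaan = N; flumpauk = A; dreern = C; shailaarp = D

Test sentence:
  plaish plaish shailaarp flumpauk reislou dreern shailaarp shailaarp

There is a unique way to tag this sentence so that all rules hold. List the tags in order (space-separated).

A A D A C C D D

Candidates per position — 1:plaish {N,A}; 2:plaish {N,A}; 3:shailaarp {D}; 4:flumpauk {A}; 5:reislou {C,N}; 6:dreern {C}; 7:shailaarp {D}; 8:shailaarp {D}.
Word 1 cannot be N — rule 1 would then fail for every completion. It is A.
Word 2 cannot be N — rule 2 would then fail for every completion. It is A.
Word 5 cannot be N — rule 4 would then fail for every completion. It is C.
The only consistent sequence is: A A D A C C D D.
Check: rule 1 holds; rule 2 holds; rule 3 holds; rule 4 holds; rule 5 holds.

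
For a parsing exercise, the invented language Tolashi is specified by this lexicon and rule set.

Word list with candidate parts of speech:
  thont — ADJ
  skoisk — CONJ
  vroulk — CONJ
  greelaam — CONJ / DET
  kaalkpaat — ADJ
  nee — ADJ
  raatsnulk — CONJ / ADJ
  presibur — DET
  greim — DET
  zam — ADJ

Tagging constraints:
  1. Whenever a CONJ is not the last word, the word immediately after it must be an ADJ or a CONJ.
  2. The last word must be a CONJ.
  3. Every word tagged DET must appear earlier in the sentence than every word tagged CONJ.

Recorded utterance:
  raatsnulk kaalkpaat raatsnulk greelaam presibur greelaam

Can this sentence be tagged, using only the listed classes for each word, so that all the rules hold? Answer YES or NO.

Candidates per position — 1:raatsnulk {CONJ,ADJ}; 2:kaalkpaat {ADJ}; 3:raatsnulk {CONJ,ADJ}; 4:greelaam {CONJ,DET}; 5:presibur {DET}; 6:greelaam {CONJ,DET}.
One satisfying assignment: ADJ ADJ ADJ DET DET CONJ.
Checking: rule 1 holds; rule 2 holds; rule 3 holds.

YES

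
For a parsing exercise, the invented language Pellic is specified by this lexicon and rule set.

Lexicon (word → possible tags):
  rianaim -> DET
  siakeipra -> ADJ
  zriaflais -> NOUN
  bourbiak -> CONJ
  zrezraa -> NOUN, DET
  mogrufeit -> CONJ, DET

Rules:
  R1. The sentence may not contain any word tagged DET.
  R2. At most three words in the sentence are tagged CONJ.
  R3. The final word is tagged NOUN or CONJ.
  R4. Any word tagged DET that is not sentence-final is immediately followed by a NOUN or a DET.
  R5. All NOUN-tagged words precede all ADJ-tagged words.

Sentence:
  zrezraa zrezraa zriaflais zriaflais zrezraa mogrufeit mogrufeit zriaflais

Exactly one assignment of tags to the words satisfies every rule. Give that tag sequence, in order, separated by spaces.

NOUN NOUN NOUN NOUN NOUN CONJ CONJ NOUN

Candidates per position — 1:zrezraa {NOUN,DET}; 2:zrezraa {NOUN,DET}; 3:zriaflais {NOUN}; 4:zriaflais {NOUN}; 5:zrezraa {NOUN,DET}; 6:mogrufeit {CONJ,DET}; 7:mogrufeit {CONJ,DET}; 8:zriaflais {NOUN}.
Position 1: tagging it DET would leave rule 1 unsatisfiable, so it must be NOUN.
Position 2: tagging it DET would leave rule 1 unsatisfiable, so it must be NOUN.
Position 5: tagging it DET would leave rule 1 unsatisfiable, so it must be NOUN.
Position 6: tagging it DET would leave rule 1 unsatisfiable, so it must be CONJ.
Position 7: tagging it DET would leave rule 1 unsatisfiable, so it must be CONJ.
That leaves exactly one tagging: NOUN NOUN NOUN NOUN NOUN CONJ CONJ NOUN.
Rule-by-rule: rule 1 satisfied; rule 2 satisfied; rule 3 satisfied; rule 4 satisfied; rule 5 satisfied.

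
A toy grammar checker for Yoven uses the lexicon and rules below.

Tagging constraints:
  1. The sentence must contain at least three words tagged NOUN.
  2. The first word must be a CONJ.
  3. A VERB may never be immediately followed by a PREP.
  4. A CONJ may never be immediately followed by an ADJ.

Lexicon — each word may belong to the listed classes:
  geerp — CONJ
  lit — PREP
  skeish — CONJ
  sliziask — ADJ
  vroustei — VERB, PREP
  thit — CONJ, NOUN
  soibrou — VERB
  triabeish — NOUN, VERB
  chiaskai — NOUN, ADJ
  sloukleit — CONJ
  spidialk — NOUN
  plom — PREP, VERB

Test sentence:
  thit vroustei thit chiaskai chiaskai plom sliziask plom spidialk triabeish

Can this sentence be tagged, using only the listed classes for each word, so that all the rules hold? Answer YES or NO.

YES

Candidates per position — 1:thit {CONJ,NOUN}; 2:vroustei {VERB,PREP}; 3:thit {CONJ,NOUN}; 4:chiaskai {NOUN,ADJ}; 5:chiaskai {NOUN,ADJ}; 6:plom {PREP,VERB}; 7:sliziask {ADJ}; 8:plom {PREP,VERB}; 9:spidialk {NOUN}; 10:triabeish {NOUN,VERB}.
One satisfying assignment: CONJ VERB NOUN NOUN ADJ VERB ADJ PREP NOUN NOUN.
Checking: rule 1 satisfied; rule 2 satisfied; rule 3 satisfied; rule 4 satisfied.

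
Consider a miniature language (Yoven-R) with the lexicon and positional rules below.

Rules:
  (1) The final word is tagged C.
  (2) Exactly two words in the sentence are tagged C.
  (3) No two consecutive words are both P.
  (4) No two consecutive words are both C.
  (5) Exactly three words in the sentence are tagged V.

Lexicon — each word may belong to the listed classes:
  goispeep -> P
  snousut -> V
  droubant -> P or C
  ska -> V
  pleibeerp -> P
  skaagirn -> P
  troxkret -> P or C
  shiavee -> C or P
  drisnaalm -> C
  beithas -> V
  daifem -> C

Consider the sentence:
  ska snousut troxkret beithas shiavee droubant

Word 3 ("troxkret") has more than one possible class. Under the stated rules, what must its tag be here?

Candidates per position — 1:ska {V}; 2:snousut {V}; 3:troxkret {P,C}; 4:beithas {V}; 5:shiavee {C,P}; 6:droubant {P,C}.
If word 6 were P, no tagging could satisfy rule 1; so word 6 is C.
If word 5 were C, no tagging could satisfy rule 4; so word 5 is P.
If word 3 were P, no tagging could satisfy rule 2; so word 3 is C.
The unique satisfying tagging is: V V C V P C.
Verifying each rule — rule 1 ok; rule 2 ok; rule 3 ok; rule 4 ok; rule 5 ok.

C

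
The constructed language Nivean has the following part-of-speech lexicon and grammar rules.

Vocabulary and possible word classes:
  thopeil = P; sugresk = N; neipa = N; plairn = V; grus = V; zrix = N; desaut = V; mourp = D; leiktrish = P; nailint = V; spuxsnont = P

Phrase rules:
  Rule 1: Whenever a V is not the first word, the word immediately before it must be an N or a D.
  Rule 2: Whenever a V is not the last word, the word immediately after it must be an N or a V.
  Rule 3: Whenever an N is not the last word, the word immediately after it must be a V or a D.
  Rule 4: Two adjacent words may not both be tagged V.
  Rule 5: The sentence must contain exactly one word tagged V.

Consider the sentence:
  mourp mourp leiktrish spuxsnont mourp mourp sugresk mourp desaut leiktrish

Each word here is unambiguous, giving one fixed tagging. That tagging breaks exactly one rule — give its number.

2

Fixed tagging: D D P P D D N D V P.
Checking each rule: R1 ok, R2 fails, R3 ok, R4 ok, R5 ok.
Only rule 2 fails.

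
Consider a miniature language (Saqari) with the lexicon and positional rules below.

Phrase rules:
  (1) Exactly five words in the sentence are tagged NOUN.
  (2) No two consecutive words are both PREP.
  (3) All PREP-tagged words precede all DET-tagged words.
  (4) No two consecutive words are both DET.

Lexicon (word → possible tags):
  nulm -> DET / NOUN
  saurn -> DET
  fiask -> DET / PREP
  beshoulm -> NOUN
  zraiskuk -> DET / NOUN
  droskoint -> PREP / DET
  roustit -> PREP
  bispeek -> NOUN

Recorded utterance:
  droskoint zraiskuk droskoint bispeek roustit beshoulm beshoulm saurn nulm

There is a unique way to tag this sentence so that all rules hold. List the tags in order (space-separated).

Candidates per position — 1:droskoint {PREP,DET}; 2:zraiskuk {DET,NOUN}; 3:droskoint {PREP,DET}; 4:bispeek {NOUN}; 5:roustit {PREP}; 6:beshoulm {NOUN}; 7:beshoulm {NOUN}; 8:saurn {DET}; 9:nulm {DET,NOUN}.
Position 1: tagging it DET would leave rule 3 unsatisfiable, so it must be PREP.
Position 2: tagging it DET would leave rule 1 unsatisfiable, so it must be NOUN.
Position 3: tagging it DET would leave rule 3 unsatisfiable, so it must be PREP.
Position 9: tagging it DET would leave rule 1 unsatisfiable, so it must be NOUN.
That leaves exactly one tagging: PREP NOUN PREP NOUN PREP NOUN NOUN DET NOUN.
Checking: rule 1 ok; rule 2 ok; rule 3 ok; rule 4 ok.

PREP NOUN PREP NOUN PREP NOUN NOUN DET NOUN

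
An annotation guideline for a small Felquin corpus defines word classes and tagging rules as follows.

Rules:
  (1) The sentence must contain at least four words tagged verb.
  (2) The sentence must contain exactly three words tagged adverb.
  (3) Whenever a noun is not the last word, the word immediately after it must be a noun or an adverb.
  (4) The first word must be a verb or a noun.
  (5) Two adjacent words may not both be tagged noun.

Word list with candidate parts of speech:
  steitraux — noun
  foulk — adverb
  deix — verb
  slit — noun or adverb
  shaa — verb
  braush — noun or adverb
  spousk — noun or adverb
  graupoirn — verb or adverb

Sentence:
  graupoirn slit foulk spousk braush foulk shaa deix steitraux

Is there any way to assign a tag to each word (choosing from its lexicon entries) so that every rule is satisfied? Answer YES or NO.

Candidates per position — 1:graupoirn {verb,adverb}; 2:slit {noun,adverb}; 3:foulk {adverb}; 4:spousk {noun,adverb}; 5:braush {noun,adverb}; 6:foulk {adverb}; 7:shaa {verb}; 8:deix {verb}; 9:steitraux {noun}.
Rule 1 cannot be satisfied by any choice of tags from the lexicon.
So there is no consistent tagging.

NO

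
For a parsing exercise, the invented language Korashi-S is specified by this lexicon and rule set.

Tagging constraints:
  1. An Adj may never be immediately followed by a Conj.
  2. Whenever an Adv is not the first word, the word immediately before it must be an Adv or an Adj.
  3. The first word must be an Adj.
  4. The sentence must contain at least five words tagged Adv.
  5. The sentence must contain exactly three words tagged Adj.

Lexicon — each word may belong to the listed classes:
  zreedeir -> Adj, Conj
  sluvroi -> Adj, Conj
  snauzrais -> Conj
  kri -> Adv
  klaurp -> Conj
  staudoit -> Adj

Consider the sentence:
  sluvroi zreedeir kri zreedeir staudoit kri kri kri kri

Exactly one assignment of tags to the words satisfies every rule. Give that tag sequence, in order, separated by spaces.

Adj Adj Adv Conj Adj Adv Adv Adv Adv

Candidates per position — 1:sluvroi {Adj,Conj}; 2:zreedeir {Adj,Conj}; 3:kri {Adv}; 4:zreedeir {Adj,Conj}; 5:staudoit {Adj}; 6:kri {Adv}; 7:kri {Adv}; 8:kri {Adv}; 9:kri {Adv}.
Position 1: tagging it Conj would leave rule 3 unsatisfiable, so it must be Adj.
Position 2: tagging it Conj would leave rule 1 unsatisfiable, so it must be Adj.
Position 4: tagging it Adj would leave rule 5 unsatisfiable, so it must be Conj.
So the tagging must be: Adj Adj Adv Conj Adj Adv Adv Adv Adv.
Verifying each rule — rule 1 ok; rule 2 ok; rule 3 ok; rule 4 ok; rule 5 ok.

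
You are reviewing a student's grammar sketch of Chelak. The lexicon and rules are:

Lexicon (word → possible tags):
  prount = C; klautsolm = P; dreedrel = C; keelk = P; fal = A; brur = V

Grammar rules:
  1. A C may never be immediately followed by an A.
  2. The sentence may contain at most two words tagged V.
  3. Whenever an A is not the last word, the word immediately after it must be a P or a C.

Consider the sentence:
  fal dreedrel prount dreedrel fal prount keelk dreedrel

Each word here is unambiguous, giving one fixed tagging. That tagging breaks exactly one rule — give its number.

Fixed tagging: A C C C A C P C.
Applying the rules: R1 violated, R2 holds, R3 holds.
Only rule 1 fails.

1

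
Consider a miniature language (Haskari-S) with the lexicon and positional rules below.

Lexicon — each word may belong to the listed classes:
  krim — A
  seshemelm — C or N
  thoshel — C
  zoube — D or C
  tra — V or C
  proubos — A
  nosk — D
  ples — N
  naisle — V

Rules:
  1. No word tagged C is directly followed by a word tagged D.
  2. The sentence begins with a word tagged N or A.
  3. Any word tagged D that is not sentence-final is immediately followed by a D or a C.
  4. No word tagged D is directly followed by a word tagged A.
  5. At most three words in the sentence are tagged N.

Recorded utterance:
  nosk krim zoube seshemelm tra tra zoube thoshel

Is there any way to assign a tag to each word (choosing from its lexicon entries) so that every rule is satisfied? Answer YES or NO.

Candidates per position — 1:nosk {D}; 2:krim {A}; 3:zoube {D,C}; 4:seshemelm {C,N}; 5:tra {V,C}; 6:tra {V,C}; 7:zoube {D,C}; 8:thoshel {C}.
Rule 2 cannot be satisfied by any choice of tags from the lexicon.
So there is no consistent tagging.

NO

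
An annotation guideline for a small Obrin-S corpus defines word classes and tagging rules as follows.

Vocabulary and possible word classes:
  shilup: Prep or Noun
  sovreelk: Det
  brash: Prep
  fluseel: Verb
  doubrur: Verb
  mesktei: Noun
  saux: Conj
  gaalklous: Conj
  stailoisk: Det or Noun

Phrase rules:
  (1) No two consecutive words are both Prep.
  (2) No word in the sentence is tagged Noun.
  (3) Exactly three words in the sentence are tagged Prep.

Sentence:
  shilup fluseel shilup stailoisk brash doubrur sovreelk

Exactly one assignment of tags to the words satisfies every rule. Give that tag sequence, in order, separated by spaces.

Candidates per position — 1:shilup {Prep,Noun}; 2:fluseel {Verb}; 3:shilup {Prep,Noun}; 4:stailoisk {Det,Noun}; 5:brash {Prep}; 6:doubrur {Verb}; 7:sovreelk {Det}.
Position 1: Noun is ruled out by rule 2; that leaves Prep.
Position 3: Noun is ruled out by rule 2; that leaves Prep.
Position 4: Noun is ruled out by rule 2; that leaves Det.
That leaves exactly one tagging: Prep Verb Prep Det Prep Verb Det.
Verifying each rule — rule 1 satisfied; rule 2 satisfied; rule 3 satisfied.

Prep Verb Prep Det Prep Verb Det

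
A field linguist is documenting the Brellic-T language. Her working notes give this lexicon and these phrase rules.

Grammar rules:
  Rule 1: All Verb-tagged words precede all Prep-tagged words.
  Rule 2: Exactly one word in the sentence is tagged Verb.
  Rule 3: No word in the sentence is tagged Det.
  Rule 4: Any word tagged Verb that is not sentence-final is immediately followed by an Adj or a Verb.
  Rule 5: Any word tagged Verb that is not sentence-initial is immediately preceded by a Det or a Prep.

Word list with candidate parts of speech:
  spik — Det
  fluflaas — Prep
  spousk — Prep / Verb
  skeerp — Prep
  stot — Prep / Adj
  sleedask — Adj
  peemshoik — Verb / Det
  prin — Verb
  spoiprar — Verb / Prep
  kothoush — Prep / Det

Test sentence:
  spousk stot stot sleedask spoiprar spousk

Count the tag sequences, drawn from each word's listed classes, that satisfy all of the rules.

Candidates per position — 1:spousk {Prep,Verb}; 2:stot {Prep,Adj}; 3:stot {Prep,Adj}; 4:sleedask {Adj}; 5:spoiprar {Verb,Prep}; 6:spousk {Prep,Verb}.
There are 32 candidate sequences in total.
The sequences that satisfy every rule: Verb Adj Prep Adj Prep Prep; Verb Adj Adj Adj Prep Prep.
Count = 2.

2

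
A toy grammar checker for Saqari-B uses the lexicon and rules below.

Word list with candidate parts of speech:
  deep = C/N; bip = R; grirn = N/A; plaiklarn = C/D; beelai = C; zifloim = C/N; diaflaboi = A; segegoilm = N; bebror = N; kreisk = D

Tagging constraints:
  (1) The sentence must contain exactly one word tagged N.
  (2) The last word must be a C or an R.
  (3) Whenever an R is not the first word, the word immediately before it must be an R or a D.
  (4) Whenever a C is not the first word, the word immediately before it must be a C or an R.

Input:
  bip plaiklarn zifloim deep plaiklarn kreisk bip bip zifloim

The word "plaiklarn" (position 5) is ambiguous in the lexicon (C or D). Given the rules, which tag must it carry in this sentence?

D

Candidates per position — 1:bip {R}; 2:plaiklarn {C,D}; 3:zifloim {C,N}; 4:deep {C,N}; 5:plaiklarn {C,D}; 6:kreisk {D}; 7:bip {R}; 8:bip {R}; 9:zifloim {C,N}.
Position 9: N is ruled out by rule 2; that leaves C.
Position 5: the remaining choice is settled jointly with positions 2, 3, 4 — only D at position 5 is part of a tagging that satisfies every rule.
The unique satisfying tagging is: R C C N D D R R C.
Checking: rule 1 ok; rule 2 ok; rule 3 ok; rule 4 ok.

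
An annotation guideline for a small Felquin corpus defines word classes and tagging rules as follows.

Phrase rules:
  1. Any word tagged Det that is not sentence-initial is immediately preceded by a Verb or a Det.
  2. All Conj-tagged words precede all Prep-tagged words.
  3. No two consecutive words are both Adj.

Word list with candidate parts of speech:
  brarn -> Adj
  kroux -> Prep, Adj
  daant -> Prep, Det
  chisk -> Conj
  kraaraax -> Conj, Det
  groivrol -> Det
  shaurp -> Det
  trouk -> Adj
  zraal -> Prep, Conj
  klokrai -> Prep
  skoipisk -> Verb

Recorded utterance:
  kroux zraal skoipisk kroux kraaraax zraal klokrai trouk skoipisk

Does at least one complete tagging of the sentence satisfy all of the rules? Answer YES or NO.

YES

Candidates per position — 1:kroux {Prep,Adj}; 2:zraal {Prep,Conj}; 3:skoipisk {Verb}; 4:kroux {Prep,Adj}; 5:kraaraax {Conj,Det}; 6:zraal {Prep,Conj}; 7:klokrai {Prep}; 8:trouk {Adj}; 9:skoipisk {Verb}.
One satisfying assignment: Adj Conj Verb Adj Conj Conj Prep Adj Verb.
Check: rule 1 satisfied; rule 2 satisfied; rule 3 satisfied.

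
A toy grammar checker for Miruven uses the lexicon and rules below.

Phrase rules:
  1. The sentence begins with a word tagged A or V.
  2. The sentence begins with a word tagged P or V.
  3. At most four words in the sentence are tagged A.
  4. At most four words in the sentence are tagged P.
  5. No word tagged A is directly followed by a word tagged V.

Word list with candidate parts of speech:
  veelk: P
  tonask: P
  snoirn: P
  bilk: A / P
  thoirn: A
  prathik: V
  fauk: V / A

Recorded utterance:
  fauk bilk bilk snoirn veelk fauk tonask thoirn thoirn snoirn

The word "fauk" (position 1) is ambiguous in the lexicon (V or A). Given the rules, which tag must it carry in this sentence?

V

Candidates per position — 1:fauk {V,A}; 2:bilk {A,P}; 3:bilk {A,P}; 4:snoirn {P}; 5:veelk {P}; 6:fauk {V,A}; 7:tonask {P}; 8:thoirn {A}; 9:thoirn {A}; 10:snoirn {P}.
If word 1 were A, no tagging could satisfy rule 2; so word 1 is V.
If word 2 were P, no tagging could satisfy rule 4; so word 2 is A.
If word 3 were P, no tagging could satisfy rule 4; so word 3 is A.
If word 6 were A, no tagging could satisfy rule 3; so word 6 is V.
That leaves exactly one tagging: V A A P P V P A A P.
Check: rule 1 satisfied; rule 2 satisfied; rule 3 satisfied; rule 4 satisfied; rule 5 satisfied.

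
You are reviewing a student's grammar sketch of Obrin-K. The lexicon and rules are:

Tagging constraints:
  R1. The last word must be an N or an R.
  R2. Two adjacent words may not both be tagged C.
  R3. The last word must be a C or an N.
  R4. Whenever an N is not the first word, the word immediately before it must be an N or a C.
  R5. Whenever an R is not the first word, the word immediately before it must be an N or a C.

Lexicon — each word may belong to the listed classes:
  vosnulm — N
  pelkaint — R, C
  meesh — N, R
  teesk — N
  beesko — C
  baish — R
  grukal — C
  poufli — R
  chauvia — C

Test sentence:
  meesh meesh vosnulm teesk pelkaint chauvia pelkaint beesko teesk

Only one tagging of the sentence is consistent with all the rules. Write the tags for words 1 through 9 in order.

Candidates per position — 1:meesh {N,R}; 2:meesh {N,R}; 3:vosnulm {N}; 4:teesk {N}; 5:pelkaint {R,C}; 6:chauvia {C}; 7:pelkaint {R,C}; 8:beesko {C}; 9:teesk {N}.
Position 1: tagging it R would leave rule 4 unsatisfiable, so it must be N.
Position 2: tagging it R would leave rule 4 unsatisfiable, so it must be N.
Position 5: tagging it C would leave rule 2 unsatisfiable, so it must be R.
Position 7: tagging it C would leave rule 2 unsatisfiable, so it must be R.
That leaves exactly one tagging: N N N N R C R C N.
Verifying each rule — rule 1 holds; rule 2 holds; rule 3 holds; rule 4 holds; rule 5 holds.

N N N N R C R C N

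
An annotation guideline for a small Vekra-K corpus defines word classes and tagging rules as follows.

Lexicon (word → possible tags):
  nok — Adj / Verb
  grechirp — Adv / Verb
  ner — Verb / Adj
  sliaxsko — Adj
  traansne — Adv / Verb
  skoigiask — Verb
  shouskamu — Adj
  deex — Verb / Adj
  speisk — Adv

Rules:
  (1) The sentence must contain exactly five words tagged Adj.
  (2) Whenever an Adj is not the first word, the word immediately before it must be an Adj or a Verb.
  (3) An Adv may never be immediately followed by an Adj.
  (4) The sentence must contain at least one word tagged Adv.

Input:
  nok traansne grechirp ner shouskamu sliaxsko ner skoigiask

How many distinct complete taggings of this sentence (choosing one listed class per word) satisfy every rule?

1

Candidates per position — 1:nok {Adj,Verb}; 2:traansne {Adv,Verb}; 3:grechirp {Adv,Verb}; 4:ner {Verb,Adj}; 5:shouskamu {Adj}; 6:sliaxsko {Adj}; 7:ner {Verb,Adj}; 8:skoigiask {Verb}.
There are 32 candidate sequences in total.
The sequences that satisfy every rule: Adj Adv Verb Adj Adj Adj Adj Verb.
Count = 1.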